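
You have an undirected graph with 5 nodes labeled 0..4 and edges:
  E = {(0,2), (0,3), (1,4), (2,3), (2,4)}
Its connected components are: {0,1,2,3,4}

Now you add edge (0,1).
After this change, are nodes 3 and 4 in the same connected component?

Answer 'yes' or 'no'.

Initial components: {0,1,2,3,4}
Adding edge (0,1): both already in same component {0,1,2,3,4}. No change.
New components: {0,1,2,3,4}
Are 3 and 4 in the same component? yes

Answer: yes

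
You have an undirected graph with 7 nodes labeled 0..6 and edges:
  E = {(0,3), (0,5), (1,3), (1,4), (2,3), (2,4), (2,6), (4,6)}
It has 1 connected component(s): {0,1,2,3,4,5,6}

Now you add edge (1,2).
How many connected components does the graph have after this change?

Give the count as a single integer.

Answer: 1

Derivation:
Initial component count: 1
Add (1,2): endpoints already in same component. Count unchanged: 1.
New component count: 1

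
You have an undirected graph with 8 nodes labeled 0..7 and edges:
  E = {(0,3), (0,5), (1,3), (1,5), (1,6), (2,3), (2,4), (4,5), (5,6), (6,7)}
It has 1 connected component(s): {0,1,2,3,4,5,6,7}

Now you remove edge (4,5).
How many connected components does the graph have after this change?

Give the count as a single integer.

Initial component count: 1
Remove (4,5): not a bridge. Count unchanged: 1.
  After removal, components: {0,1,2,3,4,5,6,7}
New component count: 1

Answer: 1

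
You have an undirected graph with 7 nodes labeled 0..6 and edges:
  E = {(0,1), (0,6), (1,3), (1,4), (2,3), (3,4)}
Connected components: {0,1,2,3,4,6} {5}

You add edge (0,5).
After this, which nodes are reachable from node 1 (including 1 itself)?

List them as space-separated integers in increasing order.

Answer: 0 1 2 3 4 5 6

Derivation:
Before: nodes reachable from 1: {0,1,2,3,4,6}
Adding (0,5): merges 1's component with another. Reachability grows.
After: nodes reachable from 1: {0,1,2,3,4,5,6}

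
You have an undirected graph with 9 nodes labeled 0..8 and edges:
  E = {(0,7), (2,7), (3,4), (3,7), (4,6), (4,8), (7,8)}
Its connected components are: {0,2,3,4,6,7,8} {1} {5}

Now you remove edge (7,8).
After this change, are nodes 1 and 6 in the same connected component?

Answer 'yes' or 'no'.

Answer: no

Derivation:
Initial components: {0,2,3,4,6,7,8} {1} {5}
Removing edge (7,8): not a bridge — component count unchanged at 3.
New components: {0,2,3,4,6,7,8} {1} {5}
Are 1 and 6 in the same component? no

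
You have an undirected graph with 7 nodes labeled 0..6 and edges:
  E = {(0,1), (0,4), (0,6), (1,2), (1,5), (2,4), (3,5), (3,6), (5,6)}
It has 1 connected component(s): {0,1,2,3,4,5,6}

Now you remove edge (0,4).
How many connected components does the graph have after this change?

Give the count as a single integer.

Initial component count: 1
Remove (0,4): not a bridge. Count unchanged: 1.
  After removal, components: {0,1,2,3,4,5,6}
New component count: 1

Answer: 1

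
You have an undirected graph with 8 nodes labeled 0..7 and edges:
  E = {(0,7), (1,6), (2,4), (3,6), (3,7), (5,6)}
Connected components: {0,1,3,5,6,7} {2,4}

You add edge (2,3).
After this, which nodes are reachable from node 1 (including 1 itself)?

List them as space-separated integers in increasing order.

Answer: 0 1 2 3 4 5 6 7

Derivation:
Before: nodes reachable from 1: {0,1,3,5,6,7}
Adding (2,3): merges 1's component with another. Reachability grows.
After: nodes reachable from 1: {0,1,2,3,4,5,6,7}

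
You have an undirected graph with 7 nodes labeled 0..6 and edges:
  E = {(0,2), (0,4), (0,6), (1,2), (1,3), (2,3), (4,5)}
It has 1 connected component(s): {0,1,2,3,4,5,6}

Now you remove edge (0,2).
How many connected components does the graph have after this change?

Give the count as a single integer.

Initial component count: 1
Remove (0,2): it was a bridge. Count increases: 1 -> 2.
  After removal, components: {0,4,5,6} {1,2,3}
New component count: 2

Answer: 2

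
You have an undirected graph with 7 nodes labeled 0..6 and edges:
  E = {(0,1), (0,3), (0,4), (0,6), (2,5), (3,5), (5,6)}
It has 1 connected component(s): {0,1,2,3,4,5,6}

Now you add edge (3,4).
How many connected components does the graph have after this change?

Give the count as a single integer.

Answer: 1

Derivation:
Initial component count: 1
Add (3,4): endpoints already in same component. Count unchanged: 1.
New component count: 1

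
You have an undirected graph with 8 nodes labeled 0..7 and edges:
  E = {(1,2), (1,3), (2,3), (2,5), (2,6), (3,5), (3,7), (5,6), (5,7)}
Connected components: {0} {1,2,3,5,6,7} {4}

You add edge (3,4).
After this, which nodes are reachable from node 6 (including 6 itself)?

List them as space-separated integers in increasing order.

Answer: 1 2 3 4 5 6 7

Derivation:
Before: nodes reachable from 6: {1,2,3,5,6,7}
Adding (3,4): merges 6's component with another. Reachability grows.
After: nodes reachable from 6: {1,2,3,4,5,6,7}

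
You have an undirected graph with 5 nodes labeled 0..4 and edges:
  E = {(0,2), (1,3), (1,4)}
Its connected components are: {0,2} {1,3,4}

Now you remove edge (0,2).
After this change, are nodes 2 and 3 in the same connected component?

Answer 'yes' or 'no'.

Initial components: {0,2} {1,3,4}
Removing edge (0,2): it was a bridge — component count 2 -> 3.
New components: {0} {1,3,4} {2}
Are 2 and 3 in the same component? no

Answer: no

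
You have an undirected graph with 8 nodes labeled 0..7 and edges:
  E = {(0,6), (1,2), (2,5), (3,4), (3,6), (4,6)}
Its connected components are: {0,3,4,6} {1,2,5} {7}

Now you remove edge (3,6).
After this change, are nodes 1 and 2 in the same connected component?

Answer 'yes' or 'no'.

Initial components: {0,3,4,6} {1,2,5} {7}
Removing edge (3,6): not a bridge — component count unchanged at 3.
New components: {0,3,4,6} {1,2,5} {7}
Are 1 and 2 in the same component? yes

Answer: yes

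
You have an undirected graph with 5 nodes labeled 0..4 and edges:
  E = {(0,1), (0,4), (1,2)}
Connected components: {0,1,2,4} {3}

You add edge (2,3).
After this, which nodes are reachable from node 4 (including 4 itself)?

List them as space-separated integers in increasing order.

Before: nodes reachable from 4: {0,1,2,4}
Adding (2,3): merges 4's component with another. Reachability grows.
After: nodes reachable from 4: {0,1,2,3,4}

Answer: 0 1 2 3 4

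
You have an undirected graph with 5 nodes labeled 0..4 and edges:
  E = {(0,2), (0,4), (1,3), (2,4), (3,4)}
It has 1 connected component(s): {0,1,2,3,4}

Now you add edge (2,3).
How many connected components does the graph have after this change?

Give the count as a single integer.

Initial component count: 1
Add (2,3): endpoints already in same component. Count unchanged: 1.
New component count: 1

Answer: 1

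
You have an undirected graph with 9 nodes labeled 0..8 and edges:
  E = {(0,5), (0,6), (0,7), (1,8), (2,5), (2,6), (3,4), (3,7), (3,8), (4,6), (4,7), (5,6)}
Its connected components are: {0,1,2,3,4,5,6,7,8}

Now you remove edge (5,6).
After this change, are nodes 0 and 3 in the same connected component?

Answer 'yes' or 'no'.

Initial components: {0,1,2,3,4,5,6,7,8}
Removing edge (5,6): not a bridge — component count unchanged at 1.
New components: {0,1,2,3,4,5,6,7,8}
Are 0 and 3 in the same component? yes

Answer: yes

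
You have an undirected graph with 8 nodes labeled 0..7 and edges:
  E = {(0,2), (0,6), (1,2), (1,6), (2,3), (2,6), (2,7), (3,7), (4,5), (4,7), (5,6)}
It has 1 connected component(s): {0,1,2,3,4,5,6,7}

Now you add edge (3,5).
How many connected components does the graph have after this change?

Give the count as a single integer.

Initial component count: 1
Add (3,5): endpoints already in same component. Count unchanged: 1.
New component count: 1

Answer: 1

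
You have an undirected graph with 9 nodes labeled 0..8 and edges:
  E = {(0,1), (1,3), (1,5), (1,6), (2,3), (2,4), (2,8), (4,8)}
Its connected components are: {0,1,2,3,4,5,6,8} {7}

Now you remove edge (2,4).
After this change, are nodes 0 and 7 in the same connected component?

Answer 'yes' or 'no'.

Answer: no

Derivation:
Initial components: {0,1,2,3,4,5,6,8} {7}
Removing edge (2,4): not a bridge — component count unchanged at 2.
New components: {0,1,2,3,4,5,6,8} {7}
Are 0 and 7 in the same component? no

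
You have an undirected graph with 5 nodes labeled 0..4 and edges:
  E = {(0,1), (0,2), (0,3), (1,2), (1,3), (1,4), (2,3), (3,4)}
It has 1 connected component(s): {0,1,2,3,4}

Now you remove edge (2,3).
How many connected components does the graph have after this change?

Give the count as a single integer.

Answer: 1

Derivation:
Initial component count: 1
Remove (2,3): not a bridge. Count unchanged: 1.
  After removal, components: {0,1,2,3,4}
New component count: 1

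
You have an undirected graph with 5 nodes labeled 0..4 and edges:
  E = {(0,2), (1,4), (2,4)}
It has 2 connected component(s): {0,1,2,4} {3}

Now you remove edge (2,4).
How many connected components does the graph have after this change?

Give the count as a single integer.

Initial component count: 2
Remove (2,4): it was a bridge. Count increases: 2 -> 3.
  After removal, components: {0,2} {1,4} {3}
New component count: 3

Answer: 3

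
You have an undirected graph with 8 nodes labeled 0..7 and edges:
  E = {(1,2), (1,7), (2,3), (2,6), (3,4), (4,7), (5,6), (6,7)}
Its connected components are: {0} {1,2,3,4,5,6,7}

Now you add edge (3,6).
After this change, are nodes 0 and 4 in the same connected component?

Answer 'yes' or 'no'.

Answer: no

Derivation:
Initial components: {0} {1,2,3,4,5,6,7}
Adding edge (3,6): both already in same component {1,2,3,4,5,6,7}. No change.
New components: {0} {1,2,3,4,5,6,7}
Are 0 and 4 in the same component? no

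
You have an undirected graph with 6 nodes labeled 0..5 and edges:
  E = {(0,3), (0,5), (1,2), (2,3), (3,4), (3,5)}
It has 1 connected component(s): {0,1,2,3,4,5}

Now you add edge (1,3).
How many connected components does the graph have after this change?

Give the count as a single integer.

Initial component count: 1
Add (1,3): endpoints already in same component. Count unchanged: 1.
New component count: 1

Answer: 1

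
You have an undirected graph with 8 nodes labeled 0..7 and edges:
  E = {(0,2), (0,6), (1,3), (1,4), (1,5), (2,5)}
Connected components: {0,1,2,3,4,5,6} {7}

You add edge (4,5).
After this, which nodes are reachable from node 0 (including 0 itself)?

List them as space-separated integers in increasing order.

Before: nodes reachable from 0: {0,1,2,3,4,5,6}
Adding (4,5): both endpoints already in same component. Reachability from 0 unchanged.
After: nodes reachable from 0: {0,1,2,3,4,5,6}

Answer: 0 1 2 3 4 5 6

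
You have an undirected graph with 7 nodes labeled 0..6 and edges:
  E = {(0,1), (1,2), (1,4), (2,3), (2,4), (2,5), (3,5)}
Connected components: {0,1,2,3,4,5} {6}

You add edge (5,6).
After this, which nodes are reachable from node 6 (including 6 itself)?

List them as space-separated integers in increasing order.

Before: nodes reachable from 6: {6}
Adding (5,6): merges 6's component with another. Reachability grows.
After: nodes reachable from 6: {0,1,2,3,4,5,6}

Answer: 0 1 2 3 4 5 6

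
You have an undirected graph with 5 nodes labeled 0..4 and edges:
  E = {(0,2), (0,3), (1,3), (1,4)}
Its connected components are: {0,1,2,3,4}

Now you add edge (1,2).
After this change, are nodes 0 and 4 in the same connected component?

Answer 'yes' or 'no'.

Initial components: {0,1,2,3,4}
Adding edge (1,2): both already in same component {0,1,2,3,4}. No change.
New components: {0,1,2,3,4}
Are 0 and 4 in the same component? yes

Answer: yes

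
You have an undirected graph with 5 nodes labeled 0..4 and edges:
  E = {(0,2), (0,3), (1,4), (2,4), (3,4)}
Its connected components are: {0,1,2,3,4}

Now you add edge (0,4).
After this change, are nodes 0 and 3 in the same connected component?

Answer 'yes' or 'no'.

Answer: yes

Derivation:
Initial components: {0,1,2,3,4}
Adding edge (0,4): both already in same component {0,1,2,3,4}. No change.
New components: {0,1,2,3,4}
Are 0 and 3 in the same component? yes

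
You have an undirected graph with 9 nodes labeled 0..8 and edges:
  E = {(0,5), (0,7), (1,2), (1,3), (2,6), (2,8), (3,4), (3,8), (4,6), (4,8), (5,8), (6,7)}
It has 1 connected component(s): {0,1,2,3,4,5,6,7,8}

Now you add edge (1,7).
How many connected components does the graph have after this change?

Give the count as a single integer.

Initial component count: 1
Add (1,7): endpoints already in same component. Count unchanged: 1.
New component count: 1

Answer: 1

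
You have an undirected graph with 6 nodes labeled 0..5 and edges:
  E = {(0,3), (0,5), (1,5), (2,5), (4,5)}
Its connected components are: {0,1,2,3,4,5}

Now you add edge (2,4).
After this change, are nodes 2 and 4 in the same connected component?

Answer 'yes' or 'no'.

Initial components: {0,1,2,3,4,5}
Adding edge (2,4): both already in same component {0,1,2,3,4,5}. No change.
New components: {0,1,2,3,4,5}
Are 2 and 4 in the same component? yes

Answer: yes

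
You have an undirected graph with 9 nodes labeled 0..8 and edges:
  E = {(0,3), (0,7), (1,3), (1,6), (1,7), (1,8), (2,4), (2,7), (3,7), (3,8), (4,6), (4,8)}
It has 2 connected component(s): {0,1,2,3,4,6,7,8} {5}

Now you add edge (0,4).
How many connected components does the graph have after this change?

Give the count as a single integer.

Initial component count: 2
Add (0,4): endpoints already in same component. Count unchanged: 2.
New component count: 2

Answer: 2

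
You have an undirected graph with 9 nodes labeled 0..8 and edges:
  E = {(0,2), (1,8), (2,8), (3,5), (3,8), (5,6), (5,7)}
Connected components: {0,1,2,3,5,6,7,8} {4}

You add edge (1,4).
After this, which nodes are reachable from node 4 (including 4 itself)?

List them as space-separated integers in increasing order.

Before: nodes reachable from 4: {4}
Adding (1,4): merges 4's component with another. Reachability grows.
After: nodes reachable from 4: {0,1,2,3,4,5,6,7,8}

Answer: 0 1 2 3 4 5 6 7 8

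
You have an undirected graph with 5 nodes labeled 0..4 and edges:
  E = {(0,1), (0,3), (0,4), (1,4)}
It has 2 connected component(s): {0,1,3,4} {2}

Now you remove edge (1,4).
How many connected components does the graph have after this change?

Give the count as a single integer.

Answer: 2

Derivation:
Initial component count: 2
Remove (1,4): not a bridge. Count unchanged: 2.
  After removal, components: {0,1,3,4} {2}
New component count: 2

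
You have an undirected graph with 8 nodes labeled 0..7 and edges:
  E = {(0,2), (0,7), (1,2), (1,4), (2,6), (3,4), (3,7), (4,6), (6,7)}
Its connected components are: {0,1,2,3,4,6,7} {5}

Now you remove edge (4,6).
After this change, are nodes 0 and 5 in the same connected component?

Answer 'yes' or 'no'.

Initial components: {0,1,2,3,4,6,7} {5}
Removing edge (4,6): not a bridge — component count unchanged at 2.
New components: {0,1,2,3,4,6,7} {5}
Are 0 and 5 in the same component? no

Answer: no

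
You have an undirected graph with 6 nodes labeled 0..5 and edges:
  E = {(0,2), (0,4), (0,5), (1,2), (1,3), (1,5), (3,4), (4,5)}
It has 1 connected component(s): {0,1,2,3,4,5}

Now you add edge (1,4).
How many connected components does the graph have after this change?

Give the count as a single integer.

Answer: 1

Derivation:
Initial component count: 1
Add (1,4): endpoints already in same component. Count unchanged: 1.
New component count: 1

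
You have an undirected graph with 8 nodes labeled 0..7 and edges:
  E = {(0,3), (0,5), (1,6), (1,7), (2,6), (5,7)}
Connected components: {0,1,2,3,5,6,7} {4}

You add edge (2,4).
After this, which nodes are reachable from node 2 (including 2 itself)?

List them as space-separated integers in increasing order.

Before: nodes reachable from 2: {0,1,2,3,5,6,7}
Adding (2,4): merges 2's component with another. Reachability grows.
After: nodes reachable from 2: {0,1,2,3,4,5,6,7}

Answer: 0 1 2 3 4 5 6 7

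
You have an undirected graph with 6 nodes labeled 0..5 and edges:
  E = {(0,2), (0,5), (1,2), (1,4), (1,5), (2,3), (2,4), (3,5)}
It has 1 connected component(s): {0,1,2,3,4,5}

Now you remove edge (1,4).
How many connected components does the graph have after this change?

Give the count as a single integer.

Initial component count: 1
Remove (1,4): not a bridge. Count unchanged: 1.
  After removal, components: {0,1,2,3,4,5}
New component count: 1

Answer: 1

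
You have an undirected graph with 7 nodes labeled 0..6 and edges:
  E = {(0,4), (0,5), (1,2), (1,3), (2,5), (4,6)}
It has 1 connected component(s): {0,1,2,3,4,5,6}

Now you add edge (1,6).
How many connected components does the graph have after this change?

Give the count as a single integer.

Answer: 1

Derivation:
Initial component count: 1
Add (1,6): endpoints already in same component. Count unchanged: 1.
New component count: 1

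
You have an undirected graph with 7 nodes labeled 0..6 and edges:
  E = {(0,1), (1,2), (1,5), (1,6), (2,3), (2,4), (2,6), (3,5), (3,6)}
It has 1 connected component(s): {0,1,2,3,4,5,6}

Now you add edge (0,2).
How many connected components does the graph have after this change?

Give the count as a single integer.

Initial component count: 1
Add (0,2): endpoints already in same component. Count unchanged: 1.
New component count: 1

Answer: 1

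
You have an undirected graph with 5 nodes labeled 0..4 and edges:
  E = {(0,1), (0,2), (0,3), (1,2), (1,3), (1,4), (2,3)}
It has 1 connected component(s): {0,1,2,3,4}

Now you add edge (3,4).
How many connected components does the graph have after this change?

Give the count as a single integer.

Answer: 1

Derivation:
Initial component count: 1
Add (3,4): endpoints already in same component. Count unchanged: 1.
New component count: 1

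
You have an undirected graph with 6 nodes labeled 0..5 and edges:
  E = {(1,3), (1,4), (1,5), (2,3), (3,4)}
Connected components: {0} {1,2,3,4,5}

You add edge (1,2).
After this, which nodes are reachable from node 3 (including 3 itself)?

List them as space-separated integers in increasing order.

Before: nodes reachable from 3: {1,2,3,4,5}
Adding (1,2): both endpoints already in same component. Reachability from 3 unchanged.
After: nodes reachable from 3: {1,2,3,4,5}

Answer: 1 2 3 4 5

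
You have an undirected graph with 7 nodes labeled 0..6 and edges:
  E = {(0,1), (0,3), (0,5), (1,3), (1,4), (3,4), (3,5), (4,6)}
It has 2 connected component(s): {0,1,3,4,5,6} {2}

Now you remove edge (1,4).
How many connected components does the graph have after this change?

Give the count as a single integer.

Initial component count: 2
Remove (1,4): not a bridge. Count unchanged: 2.
  After removal, components: {0,1,3,4,5,6} {2}
New component count: 2

Answer: 2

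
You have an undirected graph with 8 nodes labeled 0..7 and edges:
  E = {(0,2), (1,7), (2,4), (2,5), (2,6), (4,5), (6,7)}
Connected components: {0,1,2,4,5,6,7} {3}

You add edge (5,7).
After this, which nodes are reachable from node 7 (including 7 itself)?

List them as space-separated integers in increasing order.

Before: nodes reachable from 7: {0,1,2,4,5,6,7}
Adding (5,7): both endpoints already in same component. Reachability from 7 unchanged.
After: nodes reachable from 7: {0,1,2,4,5,6,7}

Answer: 0 1 2 4 5 6 7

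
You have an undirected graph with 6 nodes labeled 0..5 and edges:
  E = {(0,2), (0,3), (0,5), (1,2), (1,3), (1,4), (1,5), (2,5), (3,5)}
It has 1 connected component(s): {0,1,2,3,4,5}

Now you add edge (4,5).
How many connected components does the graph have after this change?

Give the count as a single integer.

Initial component count: 1
Add (4,5): endpoints already in same component. Count unchanged: 1.
New component count: 1

Answer: 1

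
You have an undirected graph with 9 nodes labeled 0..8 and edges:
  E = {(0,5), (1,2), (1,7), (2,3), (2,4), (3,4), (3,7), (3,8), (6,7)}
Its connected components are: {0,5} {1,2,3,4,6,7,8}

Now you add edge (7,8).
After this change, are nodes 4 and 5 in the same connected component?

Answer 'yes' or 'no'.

Answer: no

Derivation:
Initial components: {0,5} {1,2,3,4,6,7,8}
Adding edge (7,8): both already in same component {1,2,3,4,6,7,8}. No change.
New components: {0,5} {1,2,3,4,6,7,8}
Are 4 and 5 in the same component? no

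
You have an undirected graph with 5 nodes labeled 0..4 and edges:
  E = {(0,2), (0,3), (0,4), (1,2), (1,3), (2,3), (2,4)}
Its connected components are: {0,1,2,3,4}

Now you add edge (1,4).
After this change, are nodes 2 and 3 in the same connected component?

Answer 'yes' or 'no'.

Answer: yes

Derivation:
Initial components: {0,1,2,3,4}
Adding edge (1,4): both already in same component {0,1,2,3,4}. No change.
New components: {0,1,2,3,4}
Are 2 and 3 in the same component? yes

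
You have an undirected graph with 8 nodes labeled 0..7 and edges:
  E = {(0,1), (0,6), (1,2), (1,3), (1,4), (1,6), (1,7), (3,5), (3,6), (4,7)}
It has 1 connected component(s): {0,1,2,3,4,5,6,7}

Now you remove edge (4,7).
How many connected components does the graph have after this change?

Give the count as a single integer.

Initial component count: 1
Remove (4,7): not a bridge. Count unchanged: 1.
  After removal, components: {0,1,2,3,4,5,6,7}
New component count: 1

Answer: 1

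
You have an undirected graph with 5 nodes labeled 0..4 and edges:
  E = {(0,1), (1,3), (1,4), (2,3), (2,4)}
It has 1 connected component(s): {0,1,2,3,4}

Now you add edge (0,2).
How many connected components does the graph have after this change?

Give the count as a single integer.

Answer: 1

Derivation:
Initial component count: 1
Add (0,2): endpoints already in same component. Count unchanged: 1.
New component count: 1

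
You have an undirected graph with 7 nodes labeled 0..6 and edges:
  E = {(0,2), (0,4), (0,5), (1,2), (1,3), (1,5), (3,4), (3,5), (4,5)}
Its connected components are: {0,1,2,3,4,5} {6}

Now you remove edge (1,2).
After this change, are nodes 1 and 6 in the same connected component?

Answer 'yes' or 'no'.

Initial components: {0,1,2,3,4,5} {6}
Removing edge (1,2): not a bridge — component count unchanged at 2.
New components: {0,1,2,3,4,5} {6}
Are 1 and 6 in the same component? no

Answer: no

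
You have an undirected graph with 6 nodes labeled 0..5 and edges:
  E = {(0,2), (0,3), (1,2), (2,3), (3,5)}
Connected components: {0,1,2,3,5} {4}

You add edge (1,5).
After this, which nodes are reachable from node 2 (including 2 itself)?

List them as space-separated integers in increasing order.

Before: nodes reachable from 2: {0,1,2,3,5}
Adding (1,5): both endpoints already in same component. Reachability from 2 unchanged.
After: nodes reachable from 2: {0,1,2,3,5}

Answer: 0 1 2 3 5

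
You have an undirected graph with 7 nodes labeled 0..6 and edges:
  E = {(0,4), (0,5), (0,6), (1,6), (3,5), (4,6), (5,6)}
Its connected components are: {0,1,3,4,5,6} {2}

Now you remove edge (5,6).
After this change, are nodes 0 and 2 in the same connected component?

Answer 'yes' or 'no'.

Initial components: {0,1,3,4,5,6} {2}
Removing edge (5,6): not a bridge — component count unchanged at 2.
New components: {0,1,3,4,5,6} {2}
Are 0 and 2 in the same component? no

Answer: no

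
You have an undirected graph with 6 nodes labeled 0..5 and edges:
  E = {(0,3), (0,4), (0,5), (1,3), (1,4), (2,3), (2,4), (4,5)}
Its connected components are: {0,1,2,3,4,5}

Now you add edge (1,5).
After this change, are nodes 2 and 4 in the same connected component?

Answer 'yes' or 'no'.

Answer: yes

Derivation:
Initial components: {0,1,2,3,4,5}
Adding edge (1,5): both already in same component {0,1,2,3,4,5}. No change.
New components: {0,1,2,3,4,5}
Are 2 and 4 in the same component? yes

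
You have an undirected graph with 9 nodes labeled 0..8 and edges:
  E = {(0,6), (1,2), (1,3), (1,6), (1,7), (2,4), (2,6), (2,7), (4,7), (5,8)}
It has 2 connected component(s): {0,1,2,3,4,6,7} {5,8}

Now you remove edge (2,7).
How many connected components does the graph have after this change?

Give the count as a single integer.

Answer: 2

Derivation:
Initial component count: 2
Remove (2,7): not a bridge. Count unchanged: 2.
  After removal, components: {0,1,2,3,4,6,7} {5,8}
New component count: 2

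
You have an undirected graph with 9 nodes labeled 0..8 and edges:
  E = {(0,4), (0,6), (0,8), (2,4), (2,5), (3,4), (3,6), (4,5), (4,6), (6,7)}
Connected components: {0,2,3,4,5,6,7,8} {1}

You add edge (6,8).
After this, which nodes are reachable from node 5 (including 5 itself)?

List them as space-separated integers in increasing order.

Answer: 0 2 3 4 5 6 7 8

Derivation:
Before: nodes reachable from 5: {0,2,3,4,5,6,7,8}
Adding (6,8): both endpoints already in same component. Reachability from 5 unchanged.
After: nodes reachable from 5: {0,2,3,4,5,6,7,8}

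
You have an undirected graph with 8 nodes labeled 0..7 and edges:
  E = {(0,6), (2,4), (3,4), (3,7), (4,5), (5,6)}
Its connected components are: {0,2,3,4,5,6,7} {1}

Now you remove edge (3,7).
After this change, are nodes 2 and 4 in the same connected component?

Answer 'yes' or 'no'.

Initial components: {0,2,3,4,5,6,7} {1}
Removing edge (3,7): it was a bridge — component count 2 -> 3.
New components: {0,2,3,4,5,6} {1} {7}
Are 2 and 4 in the same component? yes

Answer: yes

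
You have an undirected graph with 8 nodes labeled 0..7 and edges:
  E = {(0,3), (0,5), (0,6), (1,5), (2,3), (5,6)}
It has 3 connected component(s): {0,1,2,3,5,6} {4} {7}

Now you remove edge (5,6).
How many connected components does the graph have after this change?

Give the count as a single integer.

Answer: 3

Derivation:
Initial component count: 3
Remove (5,6): not a bridge. Count unchanged: 3.
  After removal, components: {0,1,2,3,5,6} {4} {7}
New component count: 3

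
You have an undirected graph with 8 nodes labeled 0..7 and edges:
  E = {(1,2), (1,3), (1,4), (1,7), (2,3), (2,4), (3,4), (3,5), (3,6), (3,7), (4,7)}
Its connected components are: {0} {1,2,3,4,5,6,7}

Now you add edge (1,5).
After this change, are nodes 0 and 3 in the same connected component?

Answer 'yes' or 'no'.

Initial components: {0} {1,2,3,4,5,6,7}
Adding edge (1,5): both already in same component {1,2,3,4,5,6,7}. No change.
New components: {0} {1,2,3,4,5,6,7}
Are 0 and 3 in the same component? no

Answer: no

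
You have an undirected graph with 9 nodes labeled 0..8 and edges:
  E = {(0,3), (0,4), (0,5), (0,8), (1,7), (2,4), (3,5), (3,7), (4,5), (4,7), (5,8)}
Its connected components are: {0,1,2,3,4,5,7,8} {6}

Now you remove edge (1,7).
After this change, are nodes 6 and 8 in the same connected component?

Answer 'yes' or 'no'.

Initial components: {0,1,2,3,4,5,7,8} {6}
Removing edge (1,7): it was a bridge — component count 2 -> 3.
New components: {0,2,3,4,5,7,8} {1} {6}
Are 6 and 8 in the same component? no

Answer: no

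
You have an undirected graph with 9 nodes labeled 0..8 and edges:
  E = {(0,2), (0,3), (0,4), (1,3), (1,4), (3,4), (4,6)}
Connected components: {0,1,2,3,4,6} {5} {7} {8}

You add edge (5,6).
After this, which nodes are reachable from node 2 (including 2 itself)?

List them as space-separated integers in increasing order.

Answer: 0 1 2 3 4 5 6

Derivation:
Before: nodes reachable from 2: {0,1,2,3,4,6}
Adding (5,6): merges 2's component with another. Reachability grows.
After: nodes reachable from 2: {0,1,2,3,4,5,6}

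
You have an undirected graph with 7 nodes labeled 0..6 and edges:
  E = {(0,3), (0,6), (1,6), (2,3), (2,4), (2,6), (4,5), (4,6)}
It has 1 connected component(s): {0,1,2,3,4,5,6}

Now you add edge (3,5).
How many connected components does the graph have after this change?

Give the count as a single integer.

Answer: 1

Derivation:
Initial component count: 1
Add (3,5): endpoints already in same component. Count unchanged: 1.
New component count: 1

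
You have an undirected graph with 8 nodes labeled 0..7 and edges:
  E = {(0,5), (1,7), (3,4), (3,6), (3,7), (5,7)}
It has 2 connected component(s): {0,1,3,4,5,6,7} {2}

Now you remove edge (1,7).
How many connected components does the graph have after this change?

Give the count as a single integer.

Answer: 3

Derivation:
Initial component count: 2
Remove (1,7): it was a bridge. Count increases: 2 -> 3.
  After removal, components: {0,3,4,5,6,7} {1} {2}
New component count: 3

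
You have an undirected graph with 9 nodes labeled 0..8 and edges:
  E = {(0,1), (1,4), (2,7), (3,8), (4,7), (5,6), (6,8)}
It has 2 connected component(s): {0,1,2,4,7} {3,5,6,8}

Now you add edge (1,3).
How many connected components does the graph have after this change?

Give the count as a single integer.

Initial component count: 2
Add (1,3): merges two components. Count decreases: 2 -> 1.
New component count: 1

Answer: 1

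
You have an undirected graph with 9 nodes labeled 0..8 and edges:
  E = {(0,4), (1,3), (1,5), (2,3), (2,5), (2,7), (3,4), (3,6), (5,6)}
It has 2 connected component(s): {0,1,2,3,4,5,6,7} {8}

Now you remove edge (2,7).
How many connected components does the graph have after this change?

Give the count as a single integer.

Initial component count: 2
Remove (2,7): it was a bridge. Count increases: 2 -> 3.
  After removal, components: {0,1,2,3,4,5,6} {7} {8}
New component count: 3

Answer: 3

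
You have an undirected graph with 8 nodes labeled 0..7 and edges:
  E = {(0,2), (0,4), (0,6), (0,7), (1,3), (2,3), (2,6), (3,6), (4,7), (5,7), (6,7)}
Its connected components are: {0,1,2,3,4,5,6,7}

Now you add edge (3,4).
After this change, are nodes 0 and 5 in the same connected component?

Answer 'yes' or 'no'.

Answer: yes

Derivation:
Initial components: {0,1,2,3,4,5,6,7}
Adding edge (3,4): both already in same component {0,1,2,3,4,5,6,7}. No change.
New components: {0,1,2,3,4,5,6,7}
Are 0 and 5 in the same component? yes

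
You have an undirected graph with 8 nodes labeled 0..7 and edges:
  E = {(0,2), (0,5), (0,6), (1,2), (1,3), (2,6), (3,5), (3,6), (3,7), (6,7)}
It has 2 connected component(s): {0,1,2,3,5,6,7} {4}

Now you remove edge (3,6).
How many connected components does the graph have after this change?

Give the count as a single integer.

Answer: 2

Derivation:
Initial component count: 2
Remove (3,6): not a bridge. Count unchanged: 2.
  After removal, components: {0,1,2,3,5,6,7} {4}
New component count: 2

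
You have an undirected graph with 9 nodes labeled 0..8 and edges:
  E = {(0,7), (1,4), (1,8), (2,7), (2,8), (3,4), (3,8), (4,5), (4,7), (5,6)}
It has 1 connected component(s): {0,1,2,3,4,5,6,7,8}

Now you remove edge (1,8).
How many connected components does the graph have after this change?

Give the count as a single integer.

Initial component count: 1
Remove (1,8): not a bridge. Count unchanged: 1.
  After removal, components: {0,1,2,3,4,5,6,7,8}
New component count: 1

Answer: 1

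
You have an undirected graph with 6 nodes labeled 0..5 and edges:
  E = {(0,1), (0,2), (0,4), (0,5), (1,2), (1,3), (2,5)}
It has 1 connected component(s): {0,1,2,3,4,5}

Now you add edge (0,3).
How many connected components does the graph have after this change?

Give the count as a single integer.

Answer: 1

Derivation:
Initial component count: 1
Add (0,3): endpoints already in same component. Count unchanged: 1.
New component count: 1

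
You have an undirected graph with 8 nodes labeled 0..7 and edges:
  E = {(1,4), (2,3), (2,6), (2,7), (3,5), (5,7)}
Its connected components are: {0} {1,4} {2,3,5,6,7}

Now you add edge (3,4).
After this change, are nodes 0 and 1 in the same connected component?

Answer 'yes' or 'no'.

Answer: no

Derivation:
Initial components: {0} {1,4} {2,3,5,6,7}
Adding edge (3,4): merges {2,3,5,6,7} and {1,4}.
New components: {0} {1,2,3,4,5,6,7}
Are 0 and 1 in the same component? no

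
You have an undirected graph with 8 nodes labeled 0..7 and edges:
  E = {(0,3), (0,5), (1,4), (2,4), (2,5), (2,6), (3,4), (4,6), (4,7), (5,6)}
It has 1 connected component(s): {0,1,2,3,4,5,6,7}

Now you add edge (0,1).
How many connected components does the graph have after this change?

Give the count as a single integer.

Answer: 1

Derivation:
Initial component count: 1
Add (0,1): endpoints already in same component. Count unchanged: 1.
New component count: 1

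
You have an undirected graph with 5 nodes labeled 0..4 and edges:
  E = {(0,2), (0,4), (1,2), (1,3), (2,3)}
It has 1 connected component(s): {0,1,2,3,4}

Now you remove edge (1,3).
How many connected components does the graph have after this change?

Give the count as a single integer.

Answer: 1

Derivation:
Initial component count: 1
Remove (1,3): not a bridge. Count unchanged: 1.
  After removal, components: {0,1,2,3,4}
New component count: 1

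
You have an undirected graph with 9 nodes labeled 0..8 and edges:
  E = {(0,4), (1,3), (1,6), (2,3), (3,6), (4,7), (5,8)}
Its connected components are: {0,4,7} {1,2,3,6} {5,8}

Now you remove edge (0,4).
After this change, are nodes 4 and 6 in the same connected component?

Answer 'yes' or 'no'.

Initial components: {0,4,7} {1,2,3,6} {5,8}
Removing edge (0,4): it was a bridge — component count 3 -> 4.
New components: {0} {1,2,3,6} {4,7} {5,8}
Are 4 and 6 in the same component? no

Answer: no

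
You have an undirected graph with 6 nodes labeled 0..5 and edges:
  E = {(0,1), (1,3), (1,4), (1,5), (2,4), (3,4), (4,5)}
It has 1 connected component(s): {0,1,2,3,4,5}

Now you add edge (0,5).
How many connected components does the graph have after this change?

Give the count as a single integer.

Answer: 1

Derivation:
Initial component count: 1
Add (0,5): endpoints already in same component. Count unchanged: 1.
New component count: 1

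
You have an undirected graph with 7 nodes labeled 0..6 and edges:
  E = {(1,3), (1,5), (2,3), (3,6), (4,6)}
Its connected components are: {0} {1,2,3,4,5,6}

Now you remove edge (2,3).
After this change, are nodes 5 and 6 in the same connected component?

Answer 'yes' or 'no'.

Initial components: {0} {1,2,3,4,5,6}
Removing edge (2,3): it was a bridge — component count 2 -> 3.
New components: {0} {1,3,4,5,6} {2}
Are 5 and 6 in the same component? yes

Answer: yes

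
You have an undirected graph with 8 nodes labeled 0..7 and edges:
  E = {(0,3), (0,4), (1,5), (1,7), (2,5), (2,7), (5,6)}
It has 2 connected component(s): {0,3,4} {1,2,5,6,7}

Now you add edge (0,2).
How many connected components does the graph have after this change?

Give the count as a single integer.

Initial component count: 2
Add (0,2): merges two components. Count decreases: 2 -> 1.
New component count: 1

Answer: 1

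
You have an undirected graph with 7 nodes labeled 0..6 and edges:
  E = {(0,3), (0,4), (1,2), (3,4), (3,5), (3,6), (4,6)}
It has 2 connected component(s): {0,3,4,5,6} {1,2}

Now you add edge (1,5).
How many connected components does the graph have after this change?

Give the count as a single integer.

Answer: 1

Derivation:
Initial component count: 2
Add (1,5): merges two components. Count decreases: 2 -> 1.
New component count: 1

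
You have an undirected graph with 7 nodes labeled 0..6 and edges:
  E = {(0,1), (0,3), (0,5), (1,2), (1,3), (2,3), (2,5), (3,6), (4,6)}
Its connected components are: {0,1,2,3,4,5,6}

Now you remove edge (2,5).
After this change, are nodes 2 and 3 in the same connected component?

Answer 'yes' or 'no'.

Initial components: {0,1,2,3,4,5,6}
Removing edge (2,5): not a bridge — component count unchanged at 1.
New components: {0,1,2,3,4,5,6}
Are 2 and 3 in the same component? yes

Answer: yes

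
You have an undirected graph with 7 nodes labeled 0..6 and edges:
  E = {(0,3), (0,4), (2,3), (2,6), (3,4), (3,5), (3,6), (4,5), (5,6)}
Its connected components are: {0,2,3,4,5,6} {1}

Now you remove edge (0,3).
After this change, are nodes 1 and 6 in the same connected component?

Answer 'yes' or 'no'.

Answer: no

Derivation:
Initial components: {0,2,3,4,5,6} {1}
Removing edge (0,3): not a bridge — component count unchanged at 2.
New components: {0,2,3,4,5,6} {1}
Are 1 and 6 in the same component? no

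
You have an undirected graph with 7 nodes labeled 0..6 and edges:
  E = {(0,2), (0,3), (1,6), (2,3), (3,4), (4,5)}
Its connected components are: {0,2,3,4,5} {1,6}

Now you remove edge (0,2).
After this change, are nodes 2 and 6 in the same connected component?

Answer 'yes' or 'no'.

Answer: no

Derivation:
Initial components: {0,2,3,4,5} {1,6}
Removing edge (0,2): not a bridge — component count unchanged at 2.
New components: {0,2,3,4,5} {1,6}
Are 2 and 6 in the same component? no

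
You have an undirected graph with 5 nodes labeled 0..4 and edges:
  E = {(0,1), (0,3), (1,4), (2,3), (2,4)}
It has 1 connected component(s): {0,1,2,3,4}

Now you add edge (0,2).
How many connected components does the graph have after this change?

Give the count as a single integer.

Initial component count: 1
Add (0,2): endpoints already in same component. Count unchanged: 1.
New component count: 1

Answer: 1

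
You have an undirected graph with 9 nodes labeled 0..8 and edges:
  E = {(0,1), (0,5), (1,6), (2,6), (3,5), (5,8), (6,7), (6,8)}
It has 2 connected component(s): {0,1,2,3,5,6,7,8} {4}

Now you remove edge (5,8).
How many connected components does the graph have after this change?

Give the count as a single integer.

Initial component count: 2
Remove (5,8): not a bridge. Count unchanged: 2.
  After removal, components: {0,1,2,3,5,6,7,8} {4}
New component count: 2

Answer: 2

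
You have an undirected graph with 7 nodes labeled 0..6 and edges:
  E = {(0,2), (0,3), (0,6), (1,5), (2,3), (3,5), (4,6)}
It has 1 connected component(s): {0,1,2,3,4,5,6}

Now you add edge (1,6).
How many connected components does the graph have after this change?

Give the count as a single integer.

Initial component count: 1
Add (1,6): endpoints already in same component. Count unchanged: 1.
New component count: 1

Answer: 1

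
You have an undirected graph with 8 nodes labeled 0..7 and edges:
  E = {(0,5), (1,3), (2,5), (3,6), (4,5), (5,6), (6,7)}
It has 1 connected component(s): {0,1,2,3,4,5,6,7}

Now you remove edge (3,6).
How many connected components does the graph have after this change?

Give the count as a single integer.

Answer: 2

Derivation:
Initial component count: 1
Remove (3,6): it was a bridge. Count increases: 1 -> 2.
  After removal, components: {0,2,4,5,6,7} {1,3}
New component count: 2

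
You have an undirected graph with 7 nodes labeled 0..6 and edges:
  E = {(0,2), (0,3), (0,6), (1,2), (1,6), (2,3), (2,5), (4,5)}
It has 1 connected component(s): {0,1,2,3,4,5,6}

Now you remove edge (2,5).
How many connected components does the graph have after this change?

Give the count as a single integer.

Initial component count: 1
Remove (2,5): it was a bridge. Count increases: 1 -> 2.
  After removal, components: {0,1,2,3,6} {4,5}
New component count: 2

Answer: 2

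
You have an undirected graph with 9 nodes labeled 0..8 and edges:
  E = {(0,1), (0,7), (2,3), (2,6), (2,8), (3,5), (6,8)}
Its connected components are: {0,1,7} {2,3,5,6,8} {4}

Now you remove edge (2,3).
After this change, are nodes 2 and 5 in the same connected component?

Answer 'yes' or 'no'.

Initial components: {0,1,7} {2,3,5,6,8} {4}
Removing edge (2,3): it was a bridge — component count 3 -> 4.
New components: {0,1,7} {2,6,8} {3,5} {4}
Are 2 and 5 in the same component? no

Answer: no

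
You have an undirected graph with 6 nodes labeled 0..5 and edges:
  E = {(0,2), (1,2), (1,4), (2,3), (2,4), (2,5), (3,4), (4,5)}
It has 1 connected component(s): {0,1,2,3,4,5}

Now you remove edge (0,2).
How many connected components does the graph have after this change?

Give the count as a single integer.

Initial component count: 1
Remove (0,2): it was a bridge. Count increases: 1 -> 2.
  After removal, components: {0} {1,2,3,4,5}
New component count: 2

Answer: 2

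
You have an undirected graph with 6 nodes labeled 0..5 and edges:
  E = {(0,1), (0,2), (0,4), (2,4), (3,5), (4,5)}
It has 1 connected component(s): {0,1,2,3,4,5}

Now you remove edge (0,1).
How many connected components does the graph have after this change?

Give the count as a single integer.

Initial component count: 1
Remove (0,1): it was a bridge. Count increases: 1 -> 2.
  After removal, components: {0,2,3,4,5} {1}
New component count: 2

Answer: 2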